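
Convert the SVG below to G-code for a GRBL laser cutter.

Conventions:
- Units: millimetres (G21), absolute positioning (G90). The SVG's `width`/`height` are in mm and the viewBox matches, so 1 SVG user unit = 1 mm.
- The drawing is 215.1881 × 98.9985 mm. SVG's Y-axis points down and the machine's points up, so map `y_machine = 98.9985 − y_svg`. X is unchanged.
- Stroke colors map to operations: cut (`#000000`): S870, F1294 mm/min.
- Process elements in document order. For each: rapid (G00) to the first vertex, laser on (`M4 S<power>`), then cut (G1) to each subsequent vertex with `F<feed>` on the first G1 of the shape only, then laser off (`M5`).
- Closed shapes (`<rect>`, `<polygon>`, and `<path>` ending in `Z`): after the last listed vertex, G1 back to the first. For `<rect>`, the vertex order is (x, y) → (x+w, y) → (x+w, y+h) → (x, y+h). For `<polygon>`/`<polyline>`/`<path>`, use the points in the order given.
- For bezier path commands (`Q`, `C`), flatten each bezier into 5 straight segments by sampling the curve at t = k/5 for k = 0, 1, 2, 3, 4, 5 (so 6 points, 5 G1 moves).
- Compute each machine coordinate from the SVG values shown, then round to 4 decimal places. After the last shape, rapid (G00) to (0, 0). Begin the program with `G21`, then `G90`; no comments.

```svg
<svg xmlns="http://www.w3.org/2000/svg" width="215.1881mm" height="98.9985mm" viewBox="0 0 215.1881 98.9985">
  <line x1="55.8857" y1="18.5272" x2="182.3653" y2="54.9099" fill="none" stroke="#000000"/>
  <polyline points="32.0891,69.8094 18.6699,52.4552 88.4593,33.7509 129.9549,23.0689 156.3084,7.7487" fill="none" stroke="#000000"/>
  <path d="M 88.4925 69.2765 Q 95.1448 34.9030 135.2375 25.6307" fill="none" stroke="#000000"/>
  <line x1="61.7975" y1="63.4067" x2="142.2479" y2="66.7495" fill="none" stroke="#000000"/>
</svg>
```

viewBox `0 0 215.1881 98.9985` with mm width/height → 1 unit = 1 mm. Flip: y_m = 98.9985 − y_svg.

**Shape 1** — `<line>` line segment, stroke `#000000` → cut (S870, F1294). Machine vertices: (55.8857,80.4713) → (182.3653,44.0886). Open path.

**Shape 2** — `<polyline>` open polyline, stroke `#000000` → cut (S870, F1294). Machine vertices: (32.0891,29.1891) → (18.6699,46.5433) → (88.4593,65.2476) → (129.9549,75.9296) → (156.3084,91.2498). Open path.

**Shape 3** — `<path>` quadratic bezier, stroke `#000000` → cut (S870, F1294). Control points (SVG): P0=(88.4925,69.2765), P1=(95.1448,34.9030), P2=(135.2375,25.6307); sampled at t=k/5. Machine vertices: (88.4925,29.7220) → (92.4910,42.4674) → (99.1648,53.2046) → (108.5138,61.9338) → (120.5380,68.6548) → (135.2375,73.3678). Open path.

**Shape 4** — `<line>` line segment, stroke `#000000` → cut (S870, F1294). Machine vertices: (61.7975,35.5918) → (142.2479,32.2490). Open path.

G21
G90
G00 X55.8857 Y80.4713
M4 S870
G1 X182.3653 Y44.0886 F1294
M5
G00 X32.0891 Y29.1891
M4 S870
G1 X18.6699 Y46.5433 F1294
G1 X88.4593 Y65.2476
G1 X129.9549 Y75.9296
G1 X156.3084 Y91.2498
M5
G00 X88.4925 Y29.7220
M4 S870
G1 X92.4910 Y42.4674 F1294
G1 X99.1648 Y53.2046
G1 X108.5138 Y61.9338
G1 X120.5380 Y68.6548
G1 X135.2375 Y73.3678
M5
G00 X61.7975 Y35.5918
M4 S870
G1 X142.2479 Y32.2490 F1294
M5
G00 X0.0000 Y0.0000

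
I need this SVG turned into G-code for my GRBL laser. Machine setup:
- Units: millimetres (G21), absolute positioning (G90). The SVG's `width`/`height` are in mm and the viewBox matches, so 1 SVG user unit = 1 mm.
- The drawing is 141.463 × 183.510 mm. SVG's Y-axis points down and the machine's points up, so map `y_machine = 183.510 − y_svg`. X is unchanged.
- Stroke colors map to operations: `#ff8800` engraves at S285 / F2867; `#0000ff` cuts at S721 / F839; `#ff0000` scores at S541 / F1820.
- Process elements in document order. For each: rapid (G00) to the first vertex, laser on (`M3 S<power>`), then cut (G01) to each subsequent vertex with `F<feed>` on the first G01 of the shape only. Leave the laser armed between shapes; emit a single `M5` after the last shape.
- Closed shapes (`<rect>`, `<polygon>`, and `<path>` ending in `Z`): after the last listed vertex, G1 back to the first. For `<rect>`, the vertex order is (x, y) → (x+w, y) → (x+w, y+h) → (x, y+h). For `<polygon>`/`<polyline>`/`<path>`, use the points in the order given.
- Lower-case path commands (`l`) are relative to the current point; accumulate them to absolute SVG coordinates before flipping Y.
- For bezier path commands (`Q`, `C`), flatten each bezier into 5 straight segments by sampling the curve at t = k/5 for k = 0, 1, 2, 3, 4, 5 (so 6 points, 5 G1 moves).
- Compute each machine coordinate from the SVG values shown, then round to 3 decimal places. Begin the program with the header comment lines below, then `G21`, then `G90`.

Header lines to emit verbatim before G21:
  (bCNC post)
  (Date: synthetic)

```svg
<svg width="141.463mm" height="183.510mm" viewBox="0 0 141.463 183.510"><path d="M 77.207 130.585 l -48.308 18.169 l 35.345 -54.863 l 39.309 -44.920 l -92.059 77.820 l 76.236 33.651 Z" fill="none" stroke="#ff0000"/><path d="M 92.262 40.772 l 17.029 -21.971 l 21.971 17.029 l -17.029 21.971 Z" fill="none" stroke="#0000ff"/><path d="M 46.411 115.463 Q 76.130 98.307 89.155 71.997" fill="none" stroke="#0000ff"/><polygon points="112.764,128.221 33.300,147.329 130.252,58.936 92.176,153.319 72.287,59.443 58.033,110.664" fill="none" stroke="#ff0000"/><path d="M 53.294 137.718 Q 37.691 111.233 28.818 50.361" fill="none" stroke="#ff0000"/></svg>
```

(bCNC post)
(Date: synthetic)
G21
G90
G00 X77.207 Y52.925
M3 S541
G01 X28.899 Y34.756 F1820
G01 X64.244 Y89.619
G01 X103.553 Y134.539
G01 X11.494 Y56.719
G01 X87.730 Y23.068
G01 X77.207 Y52.925
G00 X92.262 Y142.738
M3 S721
G01 X109.291 Y164.709 F839
G01 X131.262 Y147.680
G01 X114.233 Y125.709
G01 X92.262 Y142.738
G00 X46.411 Y68.047
M3 S721
G01 X57.631 Y75.276 F839
G01 X67.515 Y83.236
G01 X76.064 Y91.930
G01 X83.277 Y101.355
G01 X89.155 Y111.513
G00 X112.764 Y55.289
M3 S541
G01 X33.300 Y36.181 F1820
G01 X130.252 Y124.574
G01 X92.176 Y30.191
G01 X72.287 Y124.067
G01 X58.033 Y72.846
G01 X112.764 Y55.289
G00 X53.294 Y45.792
M3 S541
G01 X47.322 Y57.761 F1820
G01 X41.888 Y72.482
G01 X36.993 Y89.953
G01 X32.636 Y110.176
G01 X28.818 Y133.149
M5

viewBox `0 0 141.463 183.510` with mm width/height → 1 unit = 1 mm. Flip: y_m = 183.510 − y_svg.

**Shape 1** — `<path>` closed polygon, stroke `#ff0000` → score (S541, F1820). Machine vertices: (77.207,52.925) → (28.899,34.756) → (64.244,89.619) → (103.553,134.539) → (11.494,56.719) → (87.730,23.068) → (77.207,52.925). Closed: final G1 returns to the first vertex.

**Shape 2** — `<path>` regular polygon, stroke `#0000ff` → cut (S721, F839). Machine vertices: (92.262,142.738) → (109.291,164.709) → (131.262,147.680) → (114.233,125.709) → (92.262,142.738). Closed: final G1 returns to the first vertex.

**Shape 3** — `<path>` quadratic bezier, stroke `#0000ff` → cut (S721, F839). Control points (SVG): P0=(46.411,115.463), P1=(76.130,98.307), P2=(89.155,71.997); sampled at t=k/5. Machine vertices: (46.411,68.047) → (57.631,75.276) → (67.515,83.236) → (76.064,91.930) → (83.277,101.355) → (89.155,111.513). Open path.

**Shape 4** — `<polygon>` closed polygon, stroke `#ff0000` → score (S541, F1820). Machine vertices: (112.764,55.289) → (33.300,36.181) → (130.252,124.574) → (92.176,30.191) → (72.287,124.067) → (58.033,72.846) → (112.764,55.289). Closed: final G1 returns to the first vertex.

**Shape 5** — `<path>` quadratic bezier, stroke `#ff0000` → score (S541, F1820). Control points (SVG): P0=(53.294,137.718), P1=(37.691,111.233), P2=(28.818,50.361); sampled at t=k/5. Machine vertices: (53.294,45.792) → (47.322,57.761) → (41.888,72.482) → (36.993,89.953) → (32.636,110.176) → (28.818,133.149). Open path.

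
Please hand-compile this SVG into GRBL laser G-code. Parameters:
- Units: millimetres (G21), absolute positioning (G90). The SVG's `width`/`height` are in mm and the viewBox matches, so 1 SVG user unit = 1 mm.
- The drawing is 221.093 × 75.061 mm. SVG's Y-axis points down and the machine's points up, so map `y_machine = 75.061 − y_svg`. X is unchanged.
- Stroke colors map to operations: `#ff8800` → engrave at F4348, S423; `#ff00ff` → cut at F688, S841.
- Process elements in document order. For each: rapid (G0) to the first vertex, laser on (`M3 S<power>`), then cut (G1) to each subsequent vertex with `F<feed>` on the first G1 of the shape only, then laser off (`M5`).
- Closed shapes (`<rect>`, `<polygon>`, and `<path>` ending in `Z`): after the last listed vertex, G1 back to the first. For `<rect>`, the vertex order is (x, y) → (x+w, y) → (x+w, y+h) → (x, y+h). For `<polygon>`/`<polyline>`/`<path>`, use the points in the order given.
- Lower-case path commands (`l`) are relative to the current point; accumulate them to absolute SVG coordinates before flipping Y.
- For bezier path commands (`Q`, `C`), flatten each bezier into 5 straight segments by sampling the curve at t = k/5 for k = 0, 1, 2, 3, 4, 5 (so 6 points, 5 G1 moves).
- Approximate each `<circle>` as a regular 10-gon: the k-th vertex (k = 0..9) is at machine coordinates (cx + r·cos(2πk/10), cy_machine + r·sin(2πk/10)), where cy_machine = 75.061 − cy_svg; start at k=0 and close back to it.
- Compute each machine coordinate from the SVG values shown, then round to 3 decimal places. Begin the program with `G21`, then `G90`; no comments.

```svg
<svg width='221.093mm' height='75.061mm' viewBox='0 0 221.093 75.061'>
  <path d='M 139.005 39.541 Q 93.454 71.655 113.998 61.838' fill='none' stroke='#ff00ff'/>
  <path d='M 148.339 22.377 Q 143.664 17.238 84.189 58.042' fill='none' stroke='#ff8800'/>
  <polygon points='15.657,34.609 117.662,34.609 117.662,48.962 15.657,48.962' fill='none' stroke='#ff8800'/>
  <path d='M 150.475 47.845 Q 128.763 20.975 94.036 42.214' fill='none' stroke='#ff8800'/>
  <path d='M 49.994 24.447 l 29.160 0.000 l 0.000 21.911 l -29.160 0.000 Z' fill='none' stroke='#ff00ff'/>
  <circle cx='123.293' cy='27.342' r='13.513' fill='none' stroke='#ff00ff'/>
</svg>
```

viewBox `0 0 221.093 75.061` with mm width/height → 1 unit = 1 mm. Flip: y_m = 75.061 − y_svg.

**Shape 1** — `<path>` quadratic bezier, stroke `#ff00ff` → cut (S841, F688). Control points (SVG): P0=(139.005,39.541), P1=(93.454,71.655), P2=(113.998,61.838); sampled at t=k/5. Machine vertices: (139.005,35.520) → (123.428,24.352) → (113.139,16.538) → (108.138,12.078) → (108.424,10.973) → (113.998,13.223). Open path.

**Shape 2** — `<path>` quadratic bezier, stroke `#ff8800` → engrave (S423, F4348). Control points (SVG): P0=(148.339,22.377), P1=(143.664,17.238), P2=(84.189,58.042); sampled at t=k/5. Machine vertices: (148.339,52.684) → (144.277,52.902) → (135.831,49.444) → (123.001,42.311) → (105.787,31.503) → (84.189,17.019). Open path.

**Shape 3** — `<polygon>` rectangle, stroke `#ff8800` → engrave (S423, F4348). Machine vertices: (15.657,40.452) → (117.662,40.452) → (117.662,26.099) → (15.657,26.099) → (15.657,40.452). Closed: final G1 returns to the first vertex.

**Shape 4** — `<path>` quadratic bezier, stroke `#ff8800` → engrave (S423, F4348). Control points (SVG): P0=(150.475,47.845), P1=(128.763,20.975), P2=(94.036,42.214); sampled at t=k/5. Machine vertices: (150.475,27.216) → (141.270,36.040) → (131.023,41.015) → (119.735,42.141) → (107.406,39.418) → (94.036,32.847). Open path.

**Shape 5** — `<path>` rectangle, stroke `#ff00ff` → cut (S841, F688). Machine vertices: (49.994,50.614) → (79.154,50.614) → (79.154,28.703) → (49.994,28.703) → (49.994,50.614). Closed: final G1 returns to the first vertex.

**Shape 6** — `<circle>` circle, stroke `#ff00ff` → cut (S841, F688). Machine vertices: (136.806,47.719) → (134.225,55.662) → (127.469,60.571) → (119.117,60.571) → (112.361,55.662) → (109.780,47.719) → (112.361,39.776) → (119.117,34.867) → (127.469,34.867) → (134.225,39.776) → (136.806,47.719). Closed: final G1 returns to the first vertex.

G21
G90
G0 X139.005 Y35.520
M3 S841
G1 X123.428 Y24.352 F688
G1 X113.139 Y16.538
G1 X108.138 Y12.078
G1 X108.424 Y10.973
G1 X113.998 Y13.223
M5
G0 X148.339 Y52.684
M3 S423
G1 X144.277 Y52.902 F4348
G1 X135.831 Y49.444
G1 X123.001 Y42.311
G1 X105.787 Y31.503
G1 X84.189 Y17.019
M5
G0 X15.657 Y40.452
M3 S423
G1 X117.662 Y40.452 F4348
G1 X117.662 Y26.099
G1 X15.657 Y26.099
G1 X15.657 Y40.452
M5
G0 X150.475 Y27.216
M3 S423
G1 X141.270 Y36.040 F4348
G1 X131.023 Y41.015
G1 X119.735 Y42.141
G1 X107.406 Y39.418
G1 X94.036 Y32.847
M5
G0 X49.994 Y50.614
M3 S841
G1 X79.154 Y50.614 F688
G1 X79.154 Y28.703
G1 X49.994 Y28.703
G1 X49.994 Y50.614
M5
G0 X136.806 Y47.719
M3 S841
G1 X134.225 Y55.662 F688
G1 X127.469 Y60.571
G1 X119.117 Y60.571
G1 X112.361 Y55.662
G1 X109.780 Y47.719
G1 X112.361 Y39.776
G1 X119.117 Y34.867
G1 X127.469 Y34.867
G1 X134.225 Y39.776
G1 X136.806 Y47.719
M5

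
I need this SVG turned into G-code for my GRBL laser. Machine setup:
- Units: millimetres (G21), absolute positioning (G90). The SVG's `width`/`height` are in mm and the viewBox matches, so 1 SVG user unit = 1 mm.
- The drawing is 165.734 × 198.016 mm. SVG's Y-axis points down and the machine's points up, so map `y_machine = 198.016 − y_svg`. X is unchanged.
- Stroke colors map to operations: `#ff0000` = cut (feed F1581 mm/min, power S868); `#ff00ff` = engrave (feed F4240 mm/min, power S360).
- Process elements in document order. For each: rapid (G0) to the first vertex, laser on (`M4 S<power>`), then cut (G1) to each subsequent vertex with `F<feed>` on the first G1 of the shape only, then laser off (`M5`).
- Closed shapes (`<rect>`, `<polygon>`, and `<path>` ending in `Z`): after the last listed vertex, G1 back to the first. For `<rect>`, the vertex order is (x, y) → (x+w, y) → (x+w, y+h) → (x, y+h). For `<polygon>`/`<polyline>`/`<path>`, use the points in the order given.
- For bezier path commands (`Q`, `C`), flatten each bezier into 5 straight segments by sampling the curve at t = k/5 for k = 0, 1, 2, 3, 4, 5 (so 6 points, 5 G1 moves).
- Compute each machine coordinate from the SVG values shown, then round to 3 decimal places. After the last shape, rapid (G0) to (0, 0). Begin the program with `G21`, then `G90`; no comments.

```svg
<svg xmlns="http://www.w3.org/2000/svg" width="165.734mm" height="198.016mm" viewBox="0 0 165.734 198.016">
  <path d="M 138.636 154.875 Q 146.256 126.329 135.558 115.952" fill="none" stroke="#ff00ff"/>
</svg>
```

G21
G90
G0 X138.636 Y43.141
M4 S360
G1 X140.951 Y53.833 F4240
G1 X141.801 Y63.071
G1 X141.186 Y70.855
G1 X139.104 Y77.186
G1 X135.558 Y82.064
M5
G0 X0.000 Y0.000

1 u = 1 mm; y_m = 198.016 − y.

[1] `<path>` quadratic bezier, #ff00ff→engrave S360 F4240: (138.636,43.141) → (140.951,53.833) → (141.801,63.071) → (141.186,70.855) → (139.104,77.186) → (135.558,82.064)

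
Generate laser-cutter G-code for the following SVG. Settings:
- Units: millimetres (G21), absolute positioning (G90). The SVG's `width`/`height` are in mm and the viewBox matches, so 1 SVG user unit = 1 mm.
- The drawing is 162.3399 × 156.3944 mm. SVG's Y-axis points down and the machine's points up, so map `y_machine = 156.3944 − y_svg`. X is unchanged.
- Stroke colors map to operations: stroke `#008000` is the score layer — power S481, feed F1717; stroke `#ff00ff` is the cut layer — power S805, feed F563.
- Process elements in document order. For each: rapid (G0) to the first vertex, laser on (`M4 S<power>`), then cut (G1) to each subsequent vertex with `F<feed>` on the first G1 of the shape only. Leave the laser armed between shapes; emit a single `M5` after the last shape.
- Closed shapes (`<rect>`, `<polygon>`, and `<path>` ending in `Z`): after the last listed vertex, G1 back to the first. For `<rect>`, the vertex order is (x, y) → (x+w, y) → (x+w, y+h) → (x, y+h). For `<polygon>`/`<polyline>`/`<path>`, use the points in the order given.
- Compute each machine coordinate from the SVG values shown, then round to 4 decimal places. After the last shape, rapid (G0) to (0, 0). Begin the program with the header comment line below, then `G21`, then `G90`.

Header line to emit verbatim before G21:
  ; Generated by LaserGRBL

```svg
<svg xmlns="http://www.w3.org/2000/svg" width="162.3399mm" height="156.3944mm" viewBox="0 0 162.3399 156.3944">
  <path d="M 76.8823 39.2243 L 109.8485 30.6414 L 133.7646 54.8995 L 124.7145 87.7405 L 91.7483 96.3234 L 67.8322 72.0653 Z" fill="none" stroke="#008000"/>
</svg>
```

; Generated by LaserGRBL
G21
G90
G0 X76.8823 Y117.1701
M4 S481
G1 X109.8485 Y125.7530 F1717
G1 X133.7646 Y101.4949
G1 X124.7145 Y68.6539
G1 X91.7483 Y60.0710
G1 X67.8322 Y84.3291
G1 X76.8823 Y117.1701
M5
G0 X0.0000 Y0.0000

1 u = 1 mm; y_m = 156.3944 − y.

[1] `<path>` regular polygon, #008000→score S481 F1717: (76.8823,117.1701) → (109.8485,125.7530) → (133.7646,101.4949) → (124.7145,68.6539) → (91.7483,60.0710) → (67.8322,84.3291) → (76.8823,117.1701) (closed)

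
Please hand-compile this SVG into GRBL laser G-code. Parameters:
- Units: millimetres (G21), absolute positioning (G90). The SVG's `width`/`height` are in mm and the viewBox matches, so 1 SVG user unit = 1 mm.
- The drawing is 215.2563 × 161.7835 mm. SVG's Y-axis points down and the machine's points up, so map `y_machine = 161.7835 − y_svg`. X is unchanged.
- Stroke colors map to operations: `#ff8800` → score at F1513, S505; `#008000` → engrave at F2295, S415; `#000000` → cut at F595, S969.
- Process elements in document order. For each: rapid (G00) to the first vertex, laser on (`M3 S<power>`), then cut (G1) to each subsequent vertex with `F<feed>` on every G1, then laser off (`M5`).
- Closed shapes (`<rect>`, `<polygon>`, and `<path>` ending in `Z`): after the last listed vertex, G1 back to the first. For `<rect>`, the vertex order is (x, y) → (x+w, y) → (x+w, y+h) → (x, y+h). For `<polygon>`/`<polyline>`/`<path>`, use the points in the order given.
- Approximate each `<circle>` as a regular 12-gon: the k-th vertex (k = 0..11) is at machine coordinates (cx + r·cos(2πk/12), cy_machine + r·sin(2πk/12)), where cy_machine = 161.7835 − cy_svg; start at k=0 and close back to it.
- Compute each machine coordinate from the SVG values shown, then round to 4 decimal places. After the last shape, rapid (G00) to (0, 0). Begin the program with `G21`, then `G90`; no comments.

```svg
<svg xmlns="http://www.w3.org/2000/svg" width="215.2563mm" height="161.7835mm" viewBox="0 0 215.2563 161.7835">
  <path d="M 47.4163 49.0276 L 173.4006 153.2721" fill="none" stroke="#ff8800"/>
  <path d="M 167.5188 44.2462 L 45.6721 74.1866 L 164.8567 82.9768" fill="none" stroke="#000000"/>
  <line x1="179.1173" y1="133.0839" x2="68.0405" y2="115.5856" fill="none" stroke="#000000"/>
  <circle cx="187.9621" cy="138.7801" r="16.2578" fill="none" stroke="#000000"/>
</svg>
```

viewBox `0 0 215.2563 161.7835` with mm width/height → 1 unit = 1 mm. Flip: y_m = 161.7835 − y_svg.

**Shape 1** — `<path>` line segment, stroke `#ff8800` → score (S505, F1513). Machine vertices: (47.4163,112.7559) → (173.4006,8.5114). Open path.

**Shape 2** — `<path>` open polyline, stroke `#000000` → cut (S969, F595). Machine vertices: (167.5188,117.5373) → (45.6721,87.5969) → (164.8567,78.8067). Open path.

**Shape 3** — `<line>` line segment, stroke `#000000` → cut (S969, F595). Machine vertices: (179.1173,28.6996) → (68.0405,46.1979). Open path.

**Shape 4** — `<circle>` circle, stroke `#000000` → cut (S969, F595). Machine vertices: (204.2199,23.0034) → (202.0418,31.1323) → (196.0910,37.0831) → (187.9621,39.2612) → (179.8332,37.0831) → (173.8824,31.1323) → (171.7043,23.0034) → (173.8824,14.8745) → (179.8332,8.9237) → (187.9621,6.7456) → (196.0910,8.9237) → (202.0418,14.8745) → (204.2199,23.0034). Closed: final G1 returns to the first vertex.

G21
G90
G00 X47.4163 Y112.7559
M3 S505
G1 X173.4006 Y8.5114 F1513
M5
G00 X167.5188 Y117.5373
M3 S969
G1 X45.6721 Y87.5969 F595
G1 X164.8567 Y78.8067 F595
M5
G00 X179.1173 Y28.6996
M3 S969
G1 X68.0405 Y46.1979 F595
M5
G00 X204.2199 Y23.0034
M3 S969
G1 X202.0418 Y31.1323 F595
G1 X196.0910 Y37.0831 F595
G1 X187.9621 Y39.2612 F595
G1 X179.8332 Y37.0831 F595
G1 X173.8824 Y31.1323 F595
G1 X171.7043 Y23.0034 F595
G1 X173.8824 Y14.8745 F595
G1 X179.8332 Y8.9237 F595
G1 X187.9621 Y6.7456 F595
G1 X196.0910 Y8.9237 F595
G1 X202.0418 Y14.8745 F595
G1 X204.2199 Y23.0034 F595
M5
G00 X0.0000 Y0.0000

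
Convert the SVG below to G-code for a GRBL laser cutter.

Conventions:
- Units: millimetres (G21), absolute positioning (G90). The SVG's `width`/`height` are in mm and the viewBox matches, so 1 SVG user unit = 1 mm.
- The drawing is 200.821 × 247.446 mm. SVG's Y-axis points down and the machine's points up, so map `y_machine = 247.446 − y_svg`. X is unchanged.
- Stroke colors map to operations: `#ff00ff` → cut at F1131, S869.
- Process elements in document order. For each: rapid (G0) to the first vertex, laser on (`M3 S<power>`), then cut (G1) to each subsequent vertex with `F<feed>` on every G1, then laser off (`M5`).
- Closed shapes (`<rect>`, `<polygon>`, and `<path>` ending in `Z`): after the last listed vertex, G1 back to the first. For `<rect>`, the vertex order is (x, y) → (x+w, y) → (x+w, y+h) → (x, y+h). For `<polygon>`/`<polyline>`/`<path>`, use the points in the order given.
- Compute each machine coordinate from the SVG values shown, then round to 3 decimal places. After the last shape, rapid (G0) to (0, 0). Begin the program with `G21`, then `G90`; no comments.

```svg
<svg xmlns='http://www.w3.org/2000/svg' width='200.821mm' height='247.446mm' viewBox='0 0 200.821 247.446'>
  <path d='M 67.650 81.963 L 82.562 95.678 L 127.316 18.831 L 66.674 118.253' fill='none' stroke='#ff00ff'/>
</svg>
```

G21
G90
G0 X67.650 Y165.483
M3 S869
G1 X82.562 Y151.768 F1131
G1 X127.316 Y228.615 F1131
G1 X66.674 Y129.193 F1131
M5
G0 X0.000 Y0.000

1 u = 1 mm; y_m = 247.446 − y.

[1] `<path>` open polyline, #ff00ff→cut S869 F1131: (67.650,165.483) → (82.562,151.768) → (127.316,228.615) → (66.674,129.193)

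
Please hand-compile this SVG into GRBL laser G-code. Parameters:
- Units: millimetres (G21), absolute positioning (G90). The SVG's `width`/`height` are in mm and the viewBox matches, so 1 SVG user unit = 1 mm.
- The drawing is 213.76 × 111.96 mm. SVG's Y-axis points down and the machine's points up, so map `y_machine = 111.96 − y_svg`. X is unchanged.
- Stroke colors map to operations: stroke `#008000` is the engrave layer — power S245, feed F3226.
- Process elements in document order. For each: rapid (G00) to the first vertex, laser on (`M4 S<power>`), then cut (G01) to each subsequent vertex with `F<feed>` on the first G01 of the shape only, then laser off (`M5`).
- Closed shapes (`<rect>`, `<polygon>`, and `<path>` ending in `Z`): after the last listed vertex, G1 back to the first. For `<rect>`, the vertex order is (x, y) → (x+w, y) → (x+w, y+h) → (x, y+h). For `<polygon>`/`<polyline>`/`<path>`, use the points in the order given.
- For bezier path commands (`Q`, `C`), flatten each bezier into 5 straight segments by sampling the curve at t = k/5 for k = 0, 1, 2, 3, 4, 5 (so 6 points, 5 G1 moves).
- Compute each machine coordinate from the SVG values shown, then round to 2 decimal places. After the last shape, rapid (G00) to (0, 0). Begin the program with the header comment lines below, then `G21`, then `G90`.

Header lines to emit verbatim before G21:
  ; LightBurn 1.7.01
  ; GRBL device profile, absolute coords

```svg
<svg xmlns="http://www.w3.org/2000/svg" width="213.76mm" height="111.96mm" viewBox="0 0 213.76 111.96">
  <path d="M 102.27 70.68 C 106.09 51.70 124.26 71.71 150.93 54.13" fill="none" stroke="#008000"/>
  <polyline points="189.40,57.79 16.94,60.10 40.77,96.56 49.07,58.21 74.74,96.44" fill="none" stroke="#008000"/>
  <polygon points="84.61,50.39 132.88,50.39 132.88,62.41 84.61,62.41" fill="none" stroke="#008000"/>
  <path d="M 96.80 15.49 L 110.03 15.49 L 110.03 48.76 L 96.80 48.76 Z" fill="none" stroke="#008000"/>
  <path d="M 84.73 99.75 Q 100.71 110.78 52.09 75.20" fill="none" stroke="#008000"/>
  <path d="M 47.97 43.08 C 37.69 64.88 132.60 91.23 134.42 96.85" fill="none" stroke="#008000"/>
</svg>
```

1 u = 1 mm; y_m = 111.96 − y.

[1] `<path>` cubic bezier, #008000→engrave S245 F3226: (102.27,41.28) → (106.24,48.60) → (113.37,50.24) → (123.38,49.88) → (135.99,51.18) → (150.93,57.83)

[2] `<polyline>` open polyline, #008000→engrave S245 F3226: (189.40,54.17) → (16.94,51.86) → (40.77,15.40) → (49.07,53.75) → (74.74,15.52)

[3] `<polygon>` rectangle, #008000→engrave S245 F3226: (84.61,61.57) → (132.88,61.57) → (132.88,49.55) → (84.61,49.55) → (84.61,61.57) (closed)

[4] `<path>` rectangle, #008000→engrave S245 F3226: (96.80,96.47) → (110.03,96.47) → (110.03,63.20) → (96.80,63.20) → (96.80,96.47) (closed)

[5] `<path>` quadratic bezier, #008000→engrave S245 F3226: (84.73,12.21) → (88.54,9.66) → (87.18,10.84) → (80.65,15.75) → (68.95,24.39) → (52.09,36.76)

[6] `<path>` cubic bezier, #008000→engrave S245 F3226: (47.97,68.88) → (52.84,55.46) → (73.44,42.15) → (100.24,30.19) → (123.74,20.77) → (134.42,15.11)

; LightBurn 1.7.01
; GRBL device profile, absolute coords
G21
G90
G00 X102.27 Y41.28
M4 S245
G01 X106.24 Y48.60 F3226
G01 X113.37 Y50.24
G01 X123.38 Y49.88
G01 X135.99 Y51.18
G01 X150.93 Y57.83
M5
G00 X189.40 Y54.17
M4 S245
G01 X16.94 Y51.86 F3226
G01 X40.77 Y15.40
G01 X49.07 Y53.75
G01 X74.74 Y15.52
M5
G00 X84.61 Y61.57
M4 S245
G01 X132.88 Y61.57 F3226
G01 X132.88 Y49.55
G01 X84.61 Y49.55
G01 X84.61 Y61.57
M5
G00 X96.80 Y96.47
M4 S245
G01 X110.03 Y96.47 F3226
G01 X110.03 Y63.20
G01 X96.80 Y63.20
G01 X96.80 Y96.47
M5
G00 X84.73 Y12.21
M4 S245
G01 X88.54 Y9.66 F3226
G01 X87.18 Y10.84
G01 X80.65 Y15.75
G01 X68.95 Y24.39
G01 X52.09 Y36.76
M5
G00 X47.97 Y68.88
M4 S245
G01 X52.84 Y55.46 F3226
G01 X73.44 Y42.15
G01 X100.24 Y30.19
G01 X123.74 Y20.77
G01 X134.42 Y15.11
M5
G00 X0.00 Y0.00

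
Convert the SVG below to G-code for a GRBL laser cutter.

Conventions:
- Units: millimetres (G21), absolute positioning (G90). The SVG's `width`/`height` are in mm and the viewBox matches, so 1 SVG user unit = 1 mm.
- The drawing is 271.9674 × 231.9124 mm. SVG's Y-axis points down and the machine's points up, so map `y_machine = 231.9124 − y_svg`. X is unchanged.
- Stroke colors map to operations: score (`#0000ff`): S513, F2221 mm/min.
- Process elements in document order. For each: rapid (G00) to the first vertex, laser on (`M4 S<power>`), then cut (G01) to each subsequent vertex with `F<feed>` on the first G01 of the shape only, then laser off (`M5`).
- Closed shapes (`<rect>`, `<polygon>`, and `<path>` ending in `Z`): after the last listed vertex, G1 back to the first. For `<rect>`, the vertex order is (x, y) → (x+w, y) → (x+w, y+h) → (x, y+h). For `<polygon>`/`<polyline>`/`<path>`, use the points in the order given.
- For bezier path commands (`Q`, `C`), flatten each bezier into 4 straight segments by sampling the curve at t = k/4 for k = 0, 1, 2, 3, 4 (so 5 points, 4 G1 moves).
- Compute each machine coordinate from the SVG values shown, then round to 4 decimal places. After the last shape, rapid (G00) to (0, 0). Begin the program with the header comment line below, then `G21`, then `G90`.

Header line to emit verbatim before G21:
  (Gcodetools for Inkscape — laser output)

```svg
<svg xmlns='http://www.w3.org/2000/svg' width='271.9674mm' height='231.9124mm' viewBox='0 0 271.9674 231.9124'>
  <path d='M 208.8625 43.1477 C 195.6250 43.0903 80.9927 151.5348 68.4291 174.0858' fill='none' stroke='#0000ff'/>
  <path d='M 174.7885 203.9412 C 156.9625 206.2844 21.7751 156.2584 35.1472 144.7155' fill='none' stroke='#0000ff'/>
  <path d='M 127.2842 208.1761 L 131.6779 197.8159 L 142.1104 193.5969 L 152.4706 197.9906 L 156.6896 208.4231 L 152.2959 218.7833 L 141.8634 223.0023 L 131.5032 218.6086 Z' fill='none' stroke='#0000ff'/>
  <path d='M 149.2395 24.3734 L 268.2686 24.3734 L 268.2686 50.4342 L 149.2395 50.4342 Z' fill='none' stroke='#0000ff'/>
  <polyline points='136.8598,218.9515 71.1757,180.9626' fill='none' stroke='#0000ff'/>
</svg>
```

(Gcodetools for Inkscape — laser output)
G21
G90
G00 X208.8625 Y188.7647
M4 S513
G01 X183.1020 Y171.5011 F2221
G01 X138.3931 Y131.7738
G01 X93.8106 Y87.8075
G01 X68.4291 Y57.8266
M5
G00 X174.7885 Y27.9712
M4 S513
G01 X143.5688 Y34.6135 F2221
G01 X93.2686 Y52.3768
G01 X48.8180 Y72.7437
G01 X35.1472 Y87.1969
M5
G00 X127.2842 Y23.7363
M4 S513
G01 X131.6779 Y34.0965 F2221
G01 X142.1104 Y38.3155
G01 X152.4706 Y33.9218
G01 X156.6896 Y23.4893
G01 X152.2959 Y13.1291
G01 X141.8634 Y8.9101
G01 X131.5032 Y13.3038
G01 X127.2842 Y23.7363
M5
G00 X149.2395 Y207.5390
M4 S513
G01 X268.2686 Y207.5390 F2221
G01 X268.2686 Y181.4782
G01 X149.2395 Y181.4782
G01 X149.2395 Y207.5390
M5
G00 X136.8598 Y12.9609
M4 S513
G01 X71.1757 Y50.9498 F2221
M5
G00 X0.0000 Y0.0000

viewBox `0 0 271.9674 231.9124` with mm width/height → 1 unit = 1 mm. Flip: y_m = 231.9124 − y_svg.

**Shape 1** — `<path>` cubic bezier, stroke `#0000ff` → score (S513, F2221). Control points (SVG): P0=(208.8625,43.1477), P1=(195.6250,43.0903), P2=(80.9927,151.5348), P3=(68.4291,174.0858); sampled at t=k/4. Machine vertices: (208.8625,188.7647) → (183.1020,171.5011) → (138.3931,131.7738) → (93.8106,87.8075) → (68.4291,57.8266). Open path.

**Shape 2** — `<path>` cubic bezier, stroke `#0000ff` → score (S513, F2221). Control points (SVG): P0=(174.7885,203.9412), P1=(156.9625,206.2844), P2=(21.7751,156.2584), P3=(35.1472,144.7155); sampled at t=k/4. Machine vertices: (174.7885,27.9712) → (143.5688,34.6135) → (93.2686,52.3768) → (48.8180,72.7437) → (35.1472,87.1969). Open path.

**Shape 3** — `<path>` regular polygon, stroke `#0000ff` → score (S513, F2221). Machine vertices: (127.2842,23.7363) → (131.6779,34.0965) → (142.1104,38.3155) → (152.4706,33.9218) → (156.6896,23.4893) → (152.2959,13.1291) → (141.8634,8.9101) → (131.5032,13.3038) → (127.2842,23.7363). Closed: final G1 returns to the first vertex.

**Shape 4** — `<path>` rectangle, stroke `#0000ff` → score (S513, F2221). Machine vertices: (149.2395,207.5390) → (268.2686,207.5390) → (268.2686,181.4782) → (149.2395,181.4782) → (149.2395,207.5390). Closed: final G1 returns to the first vertex.

**Shape 5** — `<polyline>` line segment, stroke `#0000ff` → score (S513, F2221). Machine vertices: (136.8598,12.9609) → (71.1757,50.9498). Open path.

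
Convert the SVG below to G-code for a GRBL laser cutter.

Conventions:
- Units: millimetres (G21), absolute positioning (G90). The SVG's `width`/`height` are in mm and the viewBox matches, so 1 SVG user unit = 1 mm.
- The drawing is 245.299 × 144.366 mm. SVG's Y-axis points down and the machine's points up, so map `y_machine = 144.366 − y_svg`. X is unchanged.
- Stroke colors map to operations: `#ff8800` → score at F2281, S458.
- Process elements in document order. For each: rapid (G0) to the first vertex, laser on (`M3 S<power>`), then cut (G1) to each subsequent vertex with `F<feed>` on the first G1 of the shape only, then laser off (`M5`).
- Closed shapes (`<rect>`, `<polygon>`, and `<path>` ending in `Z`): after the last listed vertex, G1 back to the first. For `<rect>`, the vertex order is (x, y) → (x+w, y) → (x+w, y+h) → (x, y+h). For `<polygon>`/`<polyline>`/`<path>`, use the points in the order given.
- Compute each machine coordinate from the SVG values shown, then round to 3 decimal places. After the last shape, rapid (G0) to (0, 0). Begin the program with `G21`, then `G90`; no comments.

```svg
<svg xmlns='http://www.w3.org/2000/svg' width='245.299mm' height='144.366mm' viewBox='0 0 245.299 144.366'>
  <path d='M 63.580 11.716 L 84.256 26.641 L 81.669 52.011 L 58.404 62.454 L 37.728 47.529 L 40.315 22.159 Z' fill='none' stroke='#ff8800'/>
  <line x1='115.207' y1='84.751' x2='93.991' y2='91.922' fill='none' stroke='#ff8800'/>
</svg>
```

Since the viewBox matches the mm dimensions, user units are millimetres directly. The only transform is the Y-flip y_m = 144.366 − y_svg.

Shape 1 is a regular polygon drawn with `<path>`. Its stroke #ff8800 means score at S458, F2281. After flipping Y the toolpath is (63.580,132.650) → (84.256,117.725) → (81.669,92.355) → (58.404,81.912) → (37.728,96.837) → (40.315,122.207) → (63.580,132.650), returning to the start.

Shape 2 is a line segment drawn with `<line>`. Its stroke #ff8800 means score at S458, F2281. After flipping Y the toolpath is (115.207,59.615) → (93.991,52.444).

G21
G90
G0 X63.580 Y132.650
M3 S458
G1 X84.256 Y117.725 F2281
G1 X81.669 Y92.355
G1 X58.404 Y81.912
G1 X37.728 Y96.837
G1 X40.315 Y122.207
G1 X63.580 Y132.650
M5
G0 X115.207 Y59.615
M3 S458
G1 X93.991 Y52.444 F2281
M5
G0 X0.000 Y0.000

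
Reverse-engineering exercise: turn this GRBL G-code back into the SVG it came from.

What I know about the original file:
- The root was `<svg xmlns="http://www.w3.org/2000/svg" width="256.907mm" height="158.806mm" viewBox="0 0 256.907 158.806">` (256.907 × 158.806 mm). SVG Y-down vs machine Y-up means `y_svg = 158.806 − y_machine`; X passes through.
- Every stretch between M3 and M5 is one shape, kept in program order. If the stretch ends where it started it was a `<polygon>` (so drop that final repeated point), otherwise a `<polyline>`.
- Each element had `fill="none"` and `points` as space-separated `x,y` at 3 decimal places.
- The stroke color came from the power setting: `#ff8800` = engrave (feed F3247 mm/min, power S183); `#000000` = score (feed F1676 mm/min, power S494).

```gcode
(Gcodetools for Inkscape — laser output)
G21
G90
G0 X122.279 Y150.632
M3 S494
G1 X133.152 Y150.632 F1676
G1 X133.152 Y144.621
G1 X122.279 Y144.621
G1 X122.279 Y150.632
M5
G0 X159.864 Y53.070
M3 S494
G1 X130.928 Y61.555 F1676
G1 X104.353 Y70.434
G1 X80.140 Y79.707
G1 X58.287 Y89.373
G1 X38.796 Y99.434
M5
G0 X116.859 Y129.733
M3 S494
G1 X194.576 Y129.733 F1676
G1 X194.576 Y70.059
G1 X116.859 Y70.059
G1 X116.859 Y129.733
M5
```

<svg xmlns="http://www.w3.org/2000/svg" width="256.907mm" height="158.806mm" viewBox="0 0 256.907 158.806">
  <polygon points="122.279,8.174 133.152,8.174 133.152,14.185 122.279,14.185" fill="none" stroke="#000000"/>
  <polyline points="159.864,105.736 130.928,97.251 104.353,88.372 80.140,79.099 58.287,69.433 38.796,59.372" fill="none" stroke="#000000"/>
  <polygon points="116.859,29.073 194.576,29.073 194.576,88.747 116.859,88.747" fill="none" stroke="#000000"/>
</svg>

Machine Y-up, SVG Y-down with viewBox height 158.806, so y_svg = 158.806 − y_machine; X carries over. Every run uses S494, so all elements get stroke `#000000` (score).

Run 1: The run returns to its start, so emit a `<polygon>` with points (Y-flipped): 122.279,8.174 133.152,8.174 133.152,14.185 122.279,14.185.

Run 2: The run is open, so emit a `<polyline>` with points (Y-flipped): 159.864,105.736 130.928,97.251 104.353,88.372 80.140,79.099 58.287,69.433 38.796,59.372.

Run 3: The run returns to its start, so emit a `<polygon>` with points (Y-flipped): 116.859,29.073 194.576,29.073 194.576,88.747 116.859,88.747.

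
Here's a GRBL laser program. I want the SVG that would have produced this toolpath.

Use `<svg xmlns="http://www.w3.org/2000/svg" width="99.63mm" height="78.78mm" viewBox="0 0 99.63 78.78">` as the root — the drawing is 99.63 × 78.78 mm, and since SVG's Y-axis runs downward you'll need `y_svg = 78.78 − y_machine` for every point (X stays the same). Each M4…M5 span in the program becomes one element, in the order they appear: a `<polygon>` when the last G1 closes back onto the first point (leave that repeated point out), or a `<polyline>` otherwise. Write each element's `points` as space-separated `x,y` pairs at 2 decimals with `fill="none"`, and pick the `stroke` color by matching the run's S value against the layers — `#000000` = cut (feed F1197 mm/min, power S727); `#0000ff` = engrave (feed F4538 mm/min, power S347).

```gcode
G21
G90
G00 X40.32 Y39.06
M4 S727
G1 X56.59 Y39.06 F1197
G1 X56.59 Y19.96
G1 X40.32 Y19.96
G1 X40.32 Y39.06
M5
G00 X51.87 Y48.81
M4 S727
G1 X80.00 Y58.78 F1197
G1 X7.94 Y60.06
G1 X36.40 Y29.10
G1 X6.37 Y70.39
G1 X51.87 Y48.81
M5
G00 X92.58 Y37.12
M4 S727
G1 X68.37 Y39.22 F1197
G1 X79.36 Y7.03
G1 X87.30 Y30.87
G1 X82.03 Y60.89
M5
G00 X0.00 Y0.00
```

<svg xmlns="http://www.w3.org/2000/svg" width="99.63mm" height="78.78mm" viewBox="0 0 99.63 78.78">
  <polygon points="40.32,39.72 56.59,39.72 56.59,58.82 40.32,58.82" fill="none" stroke="#000000"/>
  <polygon points="51.87,29.97 80.00,20.00 7.94,18.72 36.40,49.68 6.37,8.39" fill="none" stroke="#000000"/>
  <polyline points="92.58,41.66 68.37,39.56 79.36,71.75 87.30,47.91 82.03,17.89" fill="none" stroke="#000000"/>
</svg>

Each laser-on run becomes one SVG element. Flip Y back into SVG space with y_svg = 78.78 − y_machine. Every run uses S727, so all elements get stroke `#000000` (cut).

Run 1: The run returns to its start, so emit a `<polygon>` with points (Y-flipped): 40.32,39.72 56.59,39.72 56.59,58.82 40.32,58.82.

Run 2: The run returns to its start, so emit a `<polygon>` with points (Y-flipped): 51.87,29.97 80.00,20.00 7.94,18.72 36.40,49.68 6.37,8.39.

Run 3: The run is open, so emit a `<polyline>` with points (Y-flipped): 92.58,41.66 68.37,39.56 79.36,71.75 87.30,47.91 82.03,17.89.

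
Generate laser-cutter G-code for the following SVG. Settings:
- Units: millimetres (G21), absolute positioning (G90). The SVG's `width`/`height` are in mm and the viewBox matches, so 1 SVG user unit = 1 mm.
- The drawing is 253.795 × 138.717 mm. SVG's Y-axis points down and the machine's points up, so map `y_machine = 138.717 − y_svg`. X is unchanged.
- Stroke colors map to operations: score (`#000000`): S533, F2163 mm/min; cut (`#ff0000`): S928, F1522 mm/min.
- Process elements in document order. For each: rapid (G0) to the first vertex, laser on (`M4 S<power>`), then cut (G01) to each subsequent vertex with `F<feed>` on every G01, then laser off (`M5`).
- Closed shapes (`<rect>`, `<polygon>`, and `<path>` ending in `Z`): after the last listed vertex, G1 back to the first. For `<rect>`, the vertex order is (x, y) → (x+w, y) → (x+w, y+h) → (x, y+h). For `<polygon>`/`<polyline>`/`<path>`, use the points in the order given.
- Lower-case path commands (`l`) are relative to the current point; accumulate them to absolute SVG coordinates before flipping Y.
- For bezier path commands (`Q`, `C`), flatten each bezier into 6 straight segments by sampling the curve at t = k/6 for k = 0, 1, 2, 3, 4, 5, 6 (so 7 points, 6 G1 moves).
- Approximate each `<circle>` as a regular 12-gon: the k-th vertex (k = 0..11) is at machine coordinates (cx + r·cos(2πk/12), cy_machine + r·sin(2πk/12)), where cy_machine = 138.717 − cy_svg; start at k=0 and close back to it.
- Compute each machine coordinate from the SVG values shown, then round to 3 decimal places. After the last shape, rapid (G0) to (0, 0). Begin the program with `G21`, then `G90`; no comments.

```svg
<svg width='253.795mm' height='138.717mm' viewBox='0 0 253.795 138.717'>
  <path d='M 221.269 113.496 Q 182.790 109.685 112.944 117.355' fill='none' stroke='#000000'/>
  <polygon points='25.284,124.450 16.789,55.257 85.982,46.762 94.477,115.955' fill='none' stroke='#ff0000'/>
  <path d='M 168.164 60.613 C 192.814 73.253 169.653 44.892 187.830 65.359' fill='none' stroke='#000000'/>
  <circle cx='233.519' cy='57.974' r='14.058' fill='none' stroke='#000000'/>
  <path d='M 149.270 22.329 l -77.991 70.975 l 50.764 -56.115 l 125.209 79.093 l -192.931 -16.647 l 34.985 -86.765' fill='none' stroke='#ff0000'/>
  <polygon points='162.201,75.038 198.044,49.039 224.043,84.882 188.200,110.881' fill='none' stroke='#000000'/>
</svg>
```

viewBox `0 0 253.795 138.717` with mm width/height → 1 unit = 1 mm. Flip: y_m = 138.717 − y_svg.

**Shape 1** — `<path>` quadratic bezier, stroke `#000000` → score (S533, F2163). Control points (SVG): P0=(221.269,113.496), P1=(182.790,109.685), P2=(112.944,117.355); sampled at t=k/6. Machine vertices: (221.269,25.221) → (207.571,26.172) → (192.131,26.486) → (174.948,26.162) → (156.023,25.200) → (135.355,23.600) → (112.944,21.362). Open path.

**Shape 2** — `<polygon>` regular polygon, stroke `#ff0000` → cut (S928, F1522). Machine vertices: (25.284,14.267) → (16.789,83.460) → (85.982,91.955) → (94.477,22.762) → (25.284,14.267). Closed: final G1 returns to the first vertex.

**Shape 3** — `<path>` cubic bezier, stroke `#000000` → score (S533, F2163). Control points (SVG): P0=(168.164,60.613), P1=(192.814,73.253), P2=(169.653,44.892), P3=(187.830,65.359); sampled at t=k/6. Machine vertices: (168.164,78.104) → (176.917,74.785) → (180.179,75.804) → (180.424,78.666) → (180.131,80.876) → (181.774,79.938) → (187.830,73.358). Open path.

**Shape 4** — `<circle>` circle, stroke `#000000` → score (S533, F2163). Machine vertices: (247.577,80.743) → (245.694,87.772) → (240.548,92.918) → (233.519,94.801) → (226.490,92.918) → (221.344,87.772) → (219.461,80.743) → (221.344,73.714) → (226.490,68.568) → (233.519,66.685) → (240.548,68.568) → (245.694,73.714) → (247.577,80.743). Closed: final G1 returns to the first vertex.

**Shape 5** — `<path>` open polyline, stroke `#ff0000` → cut (S928, F1522). Machine vertices: (149.270,116.388) → (71.279,45.413) → (122.043,101.528) → (247.252,22.435) → (54.321,39.082) → (89.306,125.847). Open path.

**Shape 6** — `<polygon>` regular polygon, stroke `#000000` → score (S533, F2163). Machine vertices: (162.201,63.679) → (198.044,89.678) → (224.043,53.835) → (188.200,27.836) → (162.201,63.679). Closed: final G1 returns to the first vertex.

G21
G90
G0 X221.269 Y25.221
M4 S533
G01 X207.571 Y26.172 F2163
G01 X192.131 Y26.486 F2163
G01 X174.948 Y26.162 F2163
G01 X156.023 Y25.200 F2163
G01 X135.355 Y23.600 F2163
G01 X112.944 Y21.362 F2163
M5
G0 X25.284 Y14.267
M4 S928
G01 X16.789 Y83.460 F1522
G01 X85.982 Y91.955 F1522
G01 X94.477 Y22.762 F1522
G01 X25.284 Y14.267 F1522
M5
G0 X168.164 Y78.104
M4 S533
G01 X176.917 Y74.785 F2163
G01 X180.179 Y75.804 F2163
G01 X180.424 Y78.666 F2163
G01 X180.131 Y80.876 F2163
G01 X181.774 Y79.938 F2163
G01 X187.830 Y73.358 F2163
M5
G0 X247.577 Y80.743
M4 S533
G01 X245.694 Y87.772 F2163
G01 X240.548 Y92.918 F2163
G01 X233.519 Y94.801 F2163
G01 X226.490 Y92.918 F2163
G01 X221.344 Y87.772 F2163
G01 X219.461 Y80.743 F2163
G01 X221.344 Y73.714 F2163
G01 X226.490 Y68.568 F2163
G01 X233.519 Y66.685 F2163
G01 X240.548 Y68.568 F2163
G01 X245.694 Y73.714 F2163
G01 X247.577 Y80.743 F2163
M5
G0 X149.270 Y116.388
M4 S928
G01 X71.279 Y45.413 F1522
G01 X122.043 Y101.528 F1522
G01 X247.252 Y22.435 F1522
G01 X54.321 Y39.082 F1522
G01 X89.306 Y125.847 F1522
M5
G0 X162.201 Y63.679
M4 S533
G01 X198.044 Y89.678 F2163
G01 X224.043 Y53.835 F2163
G01 X188.200 Y27.836 F2163
G01 X162.201 Y63.679 F2163
M5
G0 X0.000 Y0.000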